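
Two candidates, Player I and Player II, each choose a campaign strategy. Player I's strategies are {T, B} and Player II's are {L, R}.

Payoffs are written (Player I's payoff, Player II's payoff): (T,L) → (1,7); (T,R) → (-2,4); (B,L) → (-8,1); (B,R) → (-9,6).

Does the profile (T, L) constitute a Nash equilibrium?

Yes

At (T, L), Player I earns 1; switching to B would give -8, so Player I has no profitable deviation.
Player II earns 7; switching to R would give 4, so Player II has no profitable deviation.
Neither player can gain by a unilateral deviation, so this profile is a Nash equilibrium.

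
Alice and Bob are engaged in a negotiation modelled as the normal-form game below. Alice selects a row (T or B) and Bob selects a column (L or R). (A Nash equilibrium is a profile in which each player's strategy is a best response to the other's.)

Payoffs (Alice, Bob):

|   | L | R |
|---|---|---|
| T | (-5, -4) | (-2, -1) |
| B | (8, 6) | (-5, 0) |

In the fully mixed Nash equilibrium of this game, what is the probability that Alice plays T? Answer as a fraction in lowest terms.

2/3

Let p be the probability that Alice plays T. In a completely mixed equilibrium, Bob must be indifferent between L and R.
Bob's expected payoff from L is −4p + 6(1−p); from R it is −p.
Setting these equal: −10p + 6 = −p, so p = 2/3.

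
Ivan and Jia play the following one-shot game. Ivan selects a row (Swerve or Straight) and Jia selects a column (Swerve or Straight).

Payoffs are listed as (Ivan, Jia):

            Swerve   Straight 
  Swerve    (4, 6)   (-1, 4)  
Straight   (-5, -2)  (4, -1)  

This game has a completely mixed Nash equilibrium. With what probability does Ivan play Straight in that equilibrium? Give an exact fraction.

2/3

Let x be the probability that Ivan plays Swerve. In a completely mixed equilibrium, Jia must be indifferent between Swerve and Straight.
Jia's expected payoff from Swerve is 6x − 2(1−x); from Straight it is 4x − (1−x).
Setting these equal: 8x − 2 = 5x − 1, so x = 1/3.
Therefore Ivan plays Straight with probability 1 − 1/3 = 2/3.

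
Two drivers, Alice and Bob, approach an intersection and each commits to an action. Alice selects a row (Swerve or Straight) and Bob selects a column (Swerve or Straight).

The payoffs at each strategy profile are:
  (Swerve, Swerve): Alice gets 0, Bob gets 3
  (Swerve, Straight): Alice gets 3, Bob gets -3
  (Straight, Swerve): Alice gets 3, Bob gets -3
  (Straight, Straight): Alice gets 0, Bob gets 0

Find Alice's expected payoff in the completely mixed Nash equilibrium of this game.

3/2

First find q, the probability Bob plays Swerve, from Alice's indifference between Swerve and Straight: 3(1−q) = 3q, giving q = 1/2.
Since Alice is indifferent in equilibrium, Alice's expected payoff equals the payoff from either row against (1/2, 1/2). Using Swerve: 3(1/2) = 3/2.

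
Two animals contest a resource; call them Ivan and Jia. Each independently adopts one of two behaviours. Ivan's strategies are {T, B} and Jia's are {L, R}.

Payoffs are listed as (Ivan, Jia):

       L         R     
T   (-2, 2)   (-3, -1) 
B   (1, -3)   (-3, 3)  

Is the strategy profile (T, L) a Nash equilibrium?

At (T, L), Ivan earns -2; switching to B would give 1, so Ivan would deviate.
Jia earns 2; switching to R would give -1, so Jia has no profitable deviation.
Since at least one player can profitably deviate, this is not a Nash equilibrium.

No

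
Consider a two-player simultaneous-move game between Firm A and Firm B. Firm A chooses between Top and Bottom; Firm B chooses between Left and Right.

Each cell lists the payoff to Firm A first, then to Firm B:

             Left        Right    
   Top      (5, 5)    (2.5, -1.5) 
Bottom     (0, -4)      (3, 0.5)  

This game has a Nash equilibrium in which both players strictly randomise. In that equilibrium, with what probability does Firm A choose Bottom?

13/22

Let r be the probability that Firm A plays Top. In a completely mixed equilibrium, Firm B must be indifferent between Left and Right.
Firm B's expected payoff from Left is 5r − 4(1−r); from Right it is −1.5r + 0.5(1−r).
Setting these equal: 9r − 4 = −2r + 0.5, so r = 9/22.
Therefore Firm A plays Bottom with probability 1 − 9/22 = 13/22.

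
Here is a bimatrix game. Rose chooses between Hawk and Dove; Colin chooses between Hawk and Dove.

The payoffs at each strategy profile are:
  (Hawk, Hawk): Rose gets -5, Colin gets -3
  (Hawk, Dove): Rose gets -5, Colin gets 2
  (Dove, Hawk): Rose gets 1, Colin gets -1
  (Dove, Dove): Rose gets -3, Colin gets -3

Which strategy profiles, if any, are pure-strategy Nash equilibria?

(Hawk, Hawk): Rose prefers Dove (1 > -5); Colin prefers Dove (2 > -3) — not an equilibrium.
(Hawk, Dove): Rose prefers Dove (-3 > -5) — not an equilibrium.
(Dove, Hawk): Rose gets 1 ≥ -5 from Hawk, and Colin gets -1 ≥ -3 from Dove — Nash equilibrium.
(Dove, Dove): Colin prefers Hawk (-1 > -3) — not an equilibrium.

(Dove, Hawk)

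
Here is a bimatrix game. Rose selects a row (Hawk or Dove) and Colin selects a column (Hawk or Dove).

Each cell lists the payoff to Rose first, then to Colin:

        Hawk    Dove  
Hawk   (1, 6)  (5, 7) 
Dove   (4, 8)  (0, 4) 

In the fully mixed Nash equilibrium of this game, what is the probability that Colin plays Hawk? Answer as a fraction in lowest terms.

5/8

Let c be the probability that Colin plays Hawk. In a completely mixed equilibrium, Rose must be indifferent between Hawk and Dove.
Rose's expected payoff from Hawk is c + 5(1−c); from Dove it is 4c.
Setting these equal: −4c + 5 = 4c, so c = 5/8.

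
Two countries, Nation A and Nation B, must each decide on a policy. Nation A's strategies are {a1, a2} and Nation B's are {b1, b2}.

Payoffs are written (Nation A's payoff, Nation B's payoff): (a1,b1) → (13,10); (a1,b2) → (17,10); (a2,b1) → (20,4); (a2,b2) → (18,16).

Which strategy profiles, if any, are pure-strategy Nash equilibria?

(a1, b1): Nation A prefers a2 (20 > 13) — not an equilibrium.
(a1, b2): Nation A prefers a2 (18 > 17) — not an equilibrium.
(a2, b1): Nation B prefers b2 (16 > 4) — not an equilibrium.
(a2, b2): Nation A gets 18 ≥ 17 from a1, and Nation B gets 16 ≥ 4 from b1 — Nash equilibrium.

(a2, b2)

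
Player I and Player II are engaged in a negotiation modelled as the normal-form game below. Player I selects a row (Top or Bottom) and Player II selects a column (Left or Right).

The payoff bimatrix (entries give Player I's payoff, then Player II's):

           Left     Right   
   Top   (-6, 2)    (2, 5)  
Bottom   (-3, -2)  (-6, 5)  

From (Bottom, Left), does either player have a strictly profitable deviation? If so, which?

Player I at (Bottom, Left) earns -3; deviating to Top yields -6 — not better.
Player II earns -2; deviating to Right yields 5 — a strict improvement.
Only Player II has a strictly profitable deviation.

Player II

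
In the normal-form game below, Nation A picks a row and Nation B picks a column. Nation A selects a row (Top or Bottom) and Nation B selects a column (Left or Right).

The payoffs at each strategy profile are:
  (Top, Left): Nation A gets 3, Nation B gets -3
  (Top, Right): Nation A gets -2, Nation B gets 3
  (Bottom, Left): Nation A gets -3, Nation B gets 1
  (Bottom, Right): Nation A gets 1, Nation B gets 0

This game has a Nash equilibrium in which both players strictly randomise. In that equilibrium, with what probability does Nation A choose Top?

Let x be the probability that Nation A plays Top. In a completely mixed equilibrium, Nation B must be indifferent between Left and Right.
Nation B's expected payoff from Left is −3x + (1−x); from Right it is 3x.
Setting these equal: −4x + 1 = 3x, so x = 1/7.

1/7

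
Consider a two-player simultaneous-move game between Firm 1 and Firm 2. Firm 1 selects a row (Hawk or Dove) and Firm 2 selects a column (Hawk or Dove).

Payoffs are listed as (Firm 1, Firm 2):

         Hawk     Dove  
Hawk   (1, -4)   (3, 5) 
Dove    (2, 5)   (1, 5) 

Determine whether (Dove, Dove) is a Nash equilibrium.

At (Dove, Dove), Firm 1 earns 1; switching to Hawk would give 3, so Firm 1 would deviate.
Firm 2 earns 5; switching to Hawk would give 5, so Firm 2 has no profitable deviation.
Since at least one player can profitably deviate, this is not a Nash equilibrium.

No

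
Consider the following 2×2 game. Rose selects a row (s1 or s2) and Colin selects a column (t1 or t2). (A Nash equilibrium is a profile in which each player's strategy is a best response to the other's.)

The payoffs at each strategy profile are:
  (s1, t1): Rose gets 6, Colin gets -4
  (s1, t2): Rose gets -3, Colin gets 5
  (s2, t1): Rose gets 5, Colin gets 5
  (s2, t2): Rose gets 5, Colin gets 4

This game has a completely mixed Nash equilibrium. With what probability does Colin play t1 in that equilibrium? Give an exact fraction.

8/9

Let q be the probability that Colin plays t1. In a completely mixed equilibrium, Rose must be indifferent between s1 and s2.
Rose's expected payoff from s1 is 6q − 3(1−q); from s2 it is 5q + 5(1−q).
Setting these equal: 9q − 3 = 5, so q = 8/9.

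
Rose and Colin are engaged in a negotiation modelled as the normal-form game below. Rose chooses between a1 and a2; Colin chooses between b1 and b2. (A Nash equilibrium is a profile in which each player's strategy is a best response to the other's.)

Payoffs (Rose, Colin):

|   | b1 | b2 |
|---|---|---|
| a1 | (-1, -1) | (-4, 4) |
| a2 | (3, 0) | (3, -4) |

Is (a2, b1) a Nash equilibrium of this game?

At (a2, b1), Rose earns 3; switching to a1 would give -1, so Rose has no profitable deviation.
Colin earns 0; switching to b2 would give -4, so Colin has no profitable deviation.
Neither player can gain by a unilateral deviation, so this profile is a Nash equilibrium.

Yes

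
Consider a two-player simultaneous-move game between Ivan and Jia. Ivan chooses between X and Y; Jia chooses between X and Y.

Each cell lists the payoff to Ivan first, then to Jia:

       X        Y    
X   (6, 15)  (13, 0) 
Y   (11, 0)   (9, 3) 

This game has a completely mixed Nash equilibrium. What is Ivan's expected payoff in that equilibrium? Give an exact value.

89/9

First find q, the probability Jia plays X, from Ivan's indifference between X and Y: 6q + 13(1−q) = 11q + 9(1−q), giving q = 4/9.
Since Ivan is indifferent in equilibrium, Ivan's expected payoff equals the payoff from either row against (4/9, 5/9). Using X: 6(4/9) + 13(5/9) = 89/9.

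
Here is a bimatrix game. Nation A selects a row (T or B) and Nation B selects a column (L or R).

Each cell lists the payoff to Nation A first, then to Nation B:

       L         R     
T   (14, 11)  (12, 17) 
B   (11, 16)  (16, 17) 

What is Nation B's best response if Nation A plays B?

Against B, Nation B earns 16 from L and 17 from R.
So R is the best response.

R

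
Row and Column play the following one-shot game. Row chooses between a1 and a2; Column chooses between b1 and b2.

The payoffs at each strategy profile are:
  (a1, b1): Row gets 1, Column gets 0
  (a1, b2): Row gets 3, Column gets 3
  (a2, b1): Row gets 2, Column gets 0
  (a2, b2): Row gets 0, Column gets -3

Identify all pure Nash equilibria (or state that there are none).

(a1, b2) and (a2, b1)

(a1, b1): Row prefers a2 (2 > 1); Column prefers b2 (3 > 0) — not an equilibrium.
(a1, b2): Row gets 3 ≥ 0 from a2, and Column gets 3 ≥ 0 from b1 — Nash equilibrium.
(a2, b1): Row gets 2 ≥ 1 from a1, and Column gets 0 ≥ -3 from b2 — Nash equilibrium.
(a2, b2): Row prefers a1 (3 > 0); Column prefers b1 (0 > -3) — not an equilibrium.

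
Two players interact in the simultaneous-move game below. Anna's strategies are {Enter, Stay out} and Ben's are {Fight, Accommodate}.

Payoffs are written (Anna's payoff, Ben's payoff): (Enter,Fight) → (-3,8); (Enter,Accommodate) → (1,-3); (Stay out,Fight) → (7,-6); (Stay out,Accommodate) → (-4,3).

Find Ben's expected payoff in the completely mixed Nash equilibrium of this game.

First find x, the probability Anna plays Enter, from Ben's indifference between Fight and Accommodate: 8x − 6(1−x) = −3x + 3(1−x), giving x = 9/20.
Since Ben is indifferent in equilibrium, Ben's expected payoff equals the payoff from either column against (9/20, 11/20). Using Fight: 8(9/20) − 6(11/20) = 3/10.

3/10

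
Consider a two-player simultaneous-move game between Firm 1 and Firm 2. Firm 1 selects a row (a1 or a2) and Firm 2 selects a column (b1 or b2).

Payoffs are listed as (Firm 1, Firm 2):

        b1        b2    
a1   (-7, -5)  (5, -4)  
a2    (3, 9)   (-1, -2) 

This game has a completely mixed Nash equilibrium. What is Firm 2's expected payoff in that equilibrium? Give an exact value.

First find x, the probability Firm 1 plays a1, from Firm 2's indifference between b1 and b2: −5x + 9(1−x) = −4x − 2(1−x), giving x = 11/12.
Since Firm 2 is indifferent in equilibrium, Firm 2's expected payoff equals the payoff from either column against (11/12, 1/12). Using b1: −5(11/12) + 9(1/12) = -23/6.

-23/6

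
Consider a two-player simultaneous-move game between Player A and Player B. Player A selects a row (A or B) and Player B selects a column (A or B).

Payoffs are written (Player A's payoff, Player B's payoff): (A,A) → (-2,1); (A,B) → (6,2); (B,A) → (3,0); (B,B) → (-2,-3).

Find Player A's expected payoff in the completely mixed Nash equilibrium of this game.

First find y, the probability Player B plays A, from Player A's indifference between A and B: −2y + 6(1−y) = 3y − 2(1−y), giving y = 8/13.
Since Player A is indifferent in equilibrium, Player A's expected payoff equals the payoff from either row against (8/13, 5/13). Using A: −2(8/13) + 6(5/13) = 14/13.

14/13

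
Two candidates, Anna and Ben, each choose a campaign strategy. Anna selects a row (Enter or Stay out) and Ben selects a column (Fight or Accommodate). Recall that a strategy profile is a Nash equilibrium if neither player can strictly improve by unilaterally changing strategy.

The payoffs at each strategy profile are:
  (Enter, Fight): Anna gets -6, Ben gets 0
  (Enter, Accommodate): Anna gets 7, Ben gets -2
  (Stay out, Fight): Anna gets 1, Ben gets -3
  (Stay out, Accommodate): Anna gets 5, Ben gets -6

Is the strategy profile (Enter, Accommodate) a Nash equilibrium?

At (Enter, Accommodate), Anna earns 7; switching to Stay out would give 5, so Anna has no profitable deviation.
Ben earns -2; switching to Fight would give 0, so Ben would deviate.
Since at least one player can profitably deviate, this is not a Nash equilibrium.

No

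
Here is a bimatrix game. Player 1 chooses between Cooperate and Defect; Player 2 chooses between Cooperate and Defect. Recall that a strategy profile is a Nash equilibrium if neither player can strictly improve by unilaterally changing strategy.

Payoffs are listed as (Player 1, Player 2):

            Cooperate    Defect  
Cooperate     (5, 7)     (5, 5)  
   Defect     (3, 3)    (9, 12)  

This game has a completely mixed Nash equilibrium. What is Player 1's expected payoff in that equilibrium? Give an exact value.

5

First find q, the probability Player 2 plays Cooperate, from Player 1's indifference between Cooperate and Defect: 5q + 5(1−q) = 3q + 9(1−q), giving q = 2/3.
Since Player 1 is indifferent in equilibrium, Player 1's expected payoff equals the payoff from either row against (2/3, 1/3). Using Cooperate: 5(2/3) + 5(1/3) = 5.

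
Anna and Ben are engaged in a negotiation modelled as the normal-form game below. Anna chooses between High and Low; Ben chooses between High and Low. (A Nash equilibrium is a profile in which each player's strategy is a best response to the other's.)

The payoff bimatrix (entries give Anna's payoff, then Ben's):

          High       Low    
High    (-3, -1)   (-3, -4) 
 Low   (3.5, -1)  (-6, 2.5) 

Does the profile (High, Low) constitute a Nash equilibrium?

No

At (High, Low), Anna earns -3; switching to Low would give -6, so Anna has no profitable deviation.
Ben earns -4; switching to High would give -1, so Ben would deviate.
Since at least one player can profitably deviate, this is not a Nash equilibrium.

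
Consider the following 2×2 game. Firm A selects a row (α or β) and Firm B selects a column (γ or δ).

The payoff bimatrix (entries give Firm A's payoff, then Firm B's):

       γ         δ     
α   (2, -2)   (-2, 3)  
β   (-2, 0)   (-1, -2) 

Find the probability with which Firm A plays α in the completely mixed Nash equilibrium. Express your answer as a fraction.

Let p be the probability that Firm A plays α. In a completely mixed equilibrium, Firm B must be indifferent between γ and δ.
Firm B's expected payoff from γ is −2p; from δ it is 3p − 2(1−p).
Setting these equal: −2p = 5p − 2, so p = 2/7.

2/7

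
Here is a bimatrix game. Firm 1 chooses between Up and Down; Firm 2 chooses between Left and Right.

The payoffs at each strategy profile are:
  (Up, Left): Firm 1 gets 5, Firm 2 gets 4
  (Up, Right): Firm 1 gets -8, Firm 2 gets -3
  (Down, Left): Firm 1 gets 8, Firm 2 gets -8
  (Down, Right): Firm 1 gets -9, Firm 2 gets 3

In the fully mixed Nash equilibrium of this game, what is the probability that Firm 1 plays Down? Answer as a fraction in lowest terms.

7/18

Let x be the probability that Firm 1 plays Up. In a completely mixed equilibrium, Firm 2 must be indifferent between Left and Right.
Firm 2's expected payoff from Left is 4x − 8(1−x); from Right it is −3x + 3(1−x).
Setting these equal: 12x − 8 = −6x + 3, so x = 11/18.
Therefore Firm 1 plays Down with probability 1 − 11/18 = 7/18.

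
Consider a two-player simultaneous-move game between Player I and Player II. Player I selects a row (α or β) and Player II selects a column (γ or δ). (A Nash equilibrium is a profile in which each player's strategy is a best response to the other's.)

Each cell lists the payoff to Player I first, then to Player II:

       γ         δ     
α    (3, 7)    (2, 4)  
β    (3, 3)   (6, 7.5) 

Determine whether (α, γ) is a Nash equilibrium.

Yes

At (α, γ), Player I earns 3; switching to β would give 3, so Player I has no profitable deviation.
Player II earns 7; switching to δ would give 4, so Player II has no profitable deviation.
Neither player can gain by a unilateral deviation, so this profile is a Nash equilibrium.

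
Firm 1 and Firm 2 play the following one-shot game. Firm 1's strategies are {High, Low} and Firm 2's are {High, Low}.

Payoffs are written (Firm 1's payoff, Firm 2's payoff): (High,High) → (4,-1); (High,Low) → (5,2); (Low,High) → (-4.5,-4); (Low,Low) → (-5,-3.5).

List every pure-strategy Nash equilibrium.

(High, High): Firm 2 prefers Low (2 > -1) — not an equilibrium.
(High, Low): Firm 1 gets 5 ≥ -5 from Low, and Firm 2 gets 2 ≥ -1 from High — Nash equilibrium.
(Low, High): Firm 1 prefers High (4 > -4.5); Firm 2 prefers Low (-3.5 > -4) — not an equilibrium.
(Low, Low): Firm 1 prefers High (5 > -5) — not an equilibrium.

(High, Low)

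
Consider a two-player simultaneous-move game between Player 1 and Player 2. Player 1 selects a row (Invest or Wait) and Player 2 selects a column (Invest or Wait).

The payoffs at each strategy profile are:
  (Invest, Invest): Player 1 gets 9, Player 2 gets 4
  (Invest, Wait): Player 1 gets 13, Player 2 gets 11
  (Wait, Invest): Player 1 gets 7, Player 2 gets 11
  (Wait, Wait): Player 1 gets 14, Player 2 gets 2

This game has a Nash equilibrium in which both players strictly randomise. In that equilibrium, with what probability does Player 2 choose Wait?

Let q be the probability that Player 2 plays Invest. In a completely mixed equilibrium, Player 1 must be indifferent between Invest and Wait.
Player 1's expected payoff from Invest is 9q + 13(1−q); from Wait it is 7q + 14(1−q).
Setting these equal: −4q + 13 = −7q + 14, so q = 1/3.
Therefore Player 2 plays Wait with probability 1 − 1/3 = 2/3.

2/3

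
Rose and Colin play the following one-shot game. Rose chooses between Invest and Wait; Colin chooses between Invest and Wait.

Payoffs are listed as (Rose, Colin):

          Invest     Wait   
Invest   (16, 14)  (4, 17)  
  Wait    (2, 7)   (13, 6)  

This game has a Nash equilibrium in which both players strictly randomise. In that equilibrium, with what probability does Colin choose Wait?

14/23

Let y be the probability that Colin plays Invest. In a completely mixed equilibrium, Rose must be indifferent between Invest and Wait.
Rose's expected payoff from Invest is 16y + 4(1−y); from Wait it is 2y + 13(1−y).
Setting these equal: 12y + 4 = −11y + 13, so y = 9/23.
Therefore Colin plays Wait with probability 1 − 9/23 = 14/23.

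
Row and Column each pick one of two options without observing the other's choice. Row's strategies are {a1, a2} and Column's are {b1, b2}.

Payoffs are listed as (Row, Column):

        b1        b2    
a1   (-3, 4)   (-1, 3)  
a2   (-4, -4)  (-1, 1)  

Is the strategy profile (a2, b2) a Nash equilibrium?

At (a2, b2), Row earns -1; switching to a1 would give -1, so Row has no profitable deviation.
Column earns 1; switching to b1 would give -4, so Column has no profitable deviation.
Neither player can gain by a unilateral deviation, so this profile is a Nash equilibrium.

Yes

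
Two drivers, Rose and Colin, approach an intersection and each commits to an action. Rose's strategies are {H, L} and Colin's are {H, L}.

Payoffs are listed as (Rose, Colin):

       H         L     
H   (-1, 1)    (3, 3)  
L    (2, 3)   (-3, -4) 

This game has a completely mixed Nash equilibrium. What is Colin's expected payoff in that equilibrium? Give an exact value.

13/9

First find x, the probability Rose plays H, from Colin's indifference between H and L: x + 3(1−x) = 3x − 4(1−x), giving x = 7/9.
Since Colin is indifferent in equilibrium, Colin's expected payoff equals the payoff from either column against (7/9, 2/9). Using H: (7/9) + 3(2/9) = 13/9.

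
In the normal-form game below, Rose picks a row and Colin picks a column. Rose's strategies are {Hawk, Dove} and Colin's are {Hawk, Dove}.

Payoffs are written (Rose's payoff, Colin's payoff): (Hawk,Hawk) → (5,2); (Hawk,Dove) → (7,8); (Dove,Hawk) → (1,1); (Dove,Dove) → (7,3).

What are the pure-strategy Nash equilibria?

(Hawk, Dove) and (Dove, Dove)

(Hawk, Hawk): Colin prefers Dove (8 > 2) — not an equilibrium.
(Hawk, Dove): Rose gets 7 ≥ 7 from Dove, and Colin gets 8 ≥ 2 from Hawk — Nash equilibrium.
(Dove, Hawk): Rose prefers Hawk (5 > 1); Colin prefers Dove (3 > 1) — not an equilibrium.
(Dove, Dove): Rose gets 7 ≥ 7 from Hawk, and Colin gets 3 ≥ 1 from Hawk — Nash equilibrium.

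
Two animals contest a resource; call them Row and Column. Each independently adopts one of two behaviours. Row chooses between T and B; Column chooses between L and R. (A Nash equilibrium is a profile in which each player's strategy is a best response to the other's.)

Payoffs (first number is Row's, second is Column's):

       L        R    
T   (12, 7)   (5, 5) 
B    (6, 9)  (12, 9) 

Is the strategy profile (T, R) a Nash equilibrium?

No

At (T, R), Row earns 5; switching to B would give 12, so Row would deviate.
Column earns 5; switching to L would give 7, so Column would deviate.
Since at least one player can profitably deviate, this is not a Nash equilibrium.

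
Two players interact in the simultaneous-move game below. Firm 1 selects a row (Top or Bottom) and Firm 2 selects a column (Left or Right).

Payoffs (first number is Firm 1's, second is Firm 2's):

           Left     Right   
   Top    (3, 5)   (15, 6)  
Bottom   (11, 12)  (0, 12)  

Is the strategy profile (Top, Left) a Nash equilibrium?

No

At (Top, Left), Firm 1 earns 3; switching to Bottom would give 11, so Firm 1 would deviate.
Firm 2 earns 5; switching to Right would give 6, so Firm 2 would deviate.
Since at least one player can profitably deviate, this is not a Nash equilibrium.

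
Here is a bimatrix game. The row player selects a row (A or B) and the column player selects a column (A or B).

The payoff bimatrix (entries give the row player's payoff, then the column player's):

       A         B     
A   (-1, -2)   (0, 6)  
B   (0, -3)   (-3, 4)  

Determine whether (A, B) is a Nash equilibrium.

Yes

At (A, B), the row player earns 0; switching to B would give -3, so the row player has no profitable deviation.
The column player earns 6; switching to A would give -2, so the column player has no profitable deviation.
Neither player can gain by a unilateral deviation, so this profile is a Nash equilibrium.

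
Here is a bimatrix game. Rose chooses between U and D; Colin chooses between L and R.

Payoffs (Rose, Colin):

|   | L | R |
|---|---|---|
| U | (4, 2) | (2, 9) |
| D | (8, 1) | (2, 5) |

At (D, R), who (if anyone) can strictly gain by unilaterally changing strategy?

Neither

Rose at (D, R) earns 2; deviating to U yields 2 — not better.
Colin earns 5; deviating to L yields 1 — not better.
Neither player can strictly improve; the profile is a Nash equilibrium.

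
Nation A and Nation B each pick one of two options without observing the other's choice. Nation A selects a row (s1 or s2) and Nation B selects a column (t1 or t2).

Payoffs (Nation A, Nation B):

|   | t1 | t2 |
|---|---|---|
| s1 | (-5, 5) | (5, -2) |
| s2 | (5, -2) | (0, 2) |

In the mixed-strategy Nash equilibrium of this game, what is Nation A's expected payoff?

First find y, the probability Nation B plays t1, from Nation A's indifference between s1 and s2: −5y + 5(1−y) = 5y, giving y = 1/3.
Since Nation A is indifferent in equilibrium, Nation A's expected payoff equals the payoff from either row against (1/3, 2/3). Using s1: −5(1/3) + 5(2/3) = 5/3.

5/3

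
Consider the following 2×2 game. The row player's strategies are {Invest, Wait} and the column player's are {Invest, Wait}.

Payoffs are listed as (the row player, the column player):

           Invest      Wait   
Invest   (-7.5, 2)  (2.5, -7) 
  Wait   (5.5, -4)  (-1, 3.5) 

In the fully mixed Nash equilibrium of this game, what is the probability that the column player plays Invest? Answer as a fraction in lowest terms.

7/33

Let c be the probability that the column player plays Invest. In a completely mixed equilibrium, the row player must be indifferent between Invest and Wait.
The row player's expected payoff from Invest is −7.5c + 2.5(1−c); from Wait it is 5.5c − (1−c).
Setting these equal: −10c + 2.5 = 6.5c − 1, so c = 7/33.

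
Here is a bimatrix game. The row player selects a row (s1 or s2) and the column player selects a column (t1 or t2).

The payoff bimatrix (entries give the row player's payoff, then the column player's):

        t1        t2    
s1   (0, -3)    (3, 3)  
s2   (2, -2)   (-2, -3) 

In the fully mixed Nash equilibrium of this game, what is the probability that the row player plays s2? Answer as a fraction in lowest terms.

6/7

Let p be the probability that the row player plays s1. In a completely mixed equilibrium, the column player must be indifferent between t1 and t2.
The column player's expected payoff from t1 is −3p − 2(1−p); from t2 it is 3p − 3(1−p).
Setting these equal: −p − 2 = 6p − 3, so p = 1/7.
Therefore the row player plays s2 with probability 1 − 1/7 = 6/7.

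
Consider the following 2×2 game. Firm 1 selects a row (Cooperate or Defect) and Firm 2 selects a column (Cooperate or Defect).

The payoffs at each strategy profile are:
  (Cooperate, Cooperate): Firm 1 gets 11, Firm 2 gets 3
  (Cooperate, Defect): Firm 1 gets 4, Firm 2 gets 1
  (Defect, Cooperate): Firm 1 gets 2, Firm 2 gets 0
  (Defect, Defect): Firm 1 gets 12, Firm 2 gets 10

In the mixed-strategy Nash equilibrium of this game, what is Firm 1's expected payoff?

124/17

First find y, the probability Firm 2 plays Cooperate, from Firm 1's indifference between Cooperate and Defect: 11y + 4(1−y) = 2y + 12(1−y), giving y = 8/17.
Since Firm 1 is indifferent in equilibrium, Firm 1's expected payoff equals the payoff from either row against (8/17, 9/17). Using Cooperate: 11(8/17) + 4(9/17) = 124/17.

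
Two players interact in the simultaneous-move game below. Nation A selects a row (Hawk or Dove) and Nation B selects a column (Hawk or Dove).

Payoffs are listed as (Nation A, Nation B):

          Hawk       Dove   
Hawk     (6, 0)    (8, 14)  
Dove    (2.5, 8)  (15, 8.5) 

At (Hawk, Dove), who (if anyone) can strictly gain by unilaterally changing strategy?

Nation A at (Hawk, Dove) earns 8; deviating to Dove yields 15 — a strict improvement.
Nation B earns 14; deviating to Hawk yields 0 — not better.
Only Nation A has a strictly profitable deviation.

Nation A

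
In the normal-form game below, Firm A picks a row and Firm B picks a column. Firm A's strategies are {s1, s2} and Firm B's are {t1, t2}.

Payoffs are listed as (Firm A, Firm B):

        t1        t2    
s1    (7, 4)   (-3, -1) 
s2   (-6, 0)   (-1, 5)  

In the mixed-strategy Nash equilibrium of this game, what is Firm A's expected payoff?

First find q, the probability Firm B plays t1, from Firm A's indifference between s1 and s2: 7q − 3(1−q) = −6q − (1−q), giving q = 2/15.
Since Firm A is indifferent in equilibrium, Firm A's expected payoff equals the payoff from either row against (2/15, 13/15). Using s1: 7(2/15) − 3(13/15) = -5/3.

-5/3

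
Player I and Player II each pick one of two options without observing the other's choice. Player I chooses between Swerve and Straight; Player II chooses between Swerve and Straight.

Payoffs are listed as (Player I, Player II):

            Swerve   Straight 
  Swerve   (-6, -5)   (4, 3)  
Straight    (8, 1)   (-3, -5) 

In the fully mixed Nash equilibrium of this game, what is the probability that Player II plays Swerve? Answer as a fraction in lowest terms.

1/3

Let y be the probability that Player II plays Swerve. In a completely mixed equilibrium, Player I must be indifferent between Swerve and Straight.
Player I's expected payoff from Swerve is −6y + 4(1−y); from Straight it is 8y − 3(1−y).
Setting these equal: −10y + 4 = 11y − 3, so y = 1/3.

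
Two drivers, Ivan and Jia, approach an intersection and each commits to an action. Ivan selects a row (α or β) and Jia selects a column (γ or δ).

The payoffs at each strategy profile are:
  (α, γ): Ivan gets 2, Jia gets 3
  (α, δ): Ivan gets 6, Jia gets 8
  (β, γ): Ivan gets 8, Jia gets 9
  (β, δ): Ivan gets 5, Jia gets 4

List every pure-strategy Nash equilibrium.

(α, γ): Ivan prefers β (8 > 2); Jia prefers δ (8 > 3) — not an equilibrium.
(α, δ): Ivan gets 6 ≥ 5 from β, and Jia gets 8 ≥ 3 from γ — Nash equilibrium.
(β, γ): Ivan gets 8 ≥ 2 from α, and Jia gets 9 ≥ 4 from δ — Nash equilibrium.
(β, δ): Ivan prefers α (6 > 5); Jia prefers γ (9 > 4) — not an equilibrium.

(α, δ) and (β, γ)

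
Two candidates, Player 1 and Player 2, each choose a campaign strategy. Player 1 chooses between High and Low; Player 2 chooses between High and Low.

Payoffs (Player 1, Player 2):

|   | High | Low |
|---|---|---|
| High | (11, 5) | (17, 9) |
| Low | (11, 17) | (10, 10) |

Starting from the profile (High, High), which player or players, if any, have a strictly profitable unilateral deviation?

Player 1 at (High, High) earns 11; deviating to Low yields 11 — not better.
Player 2 earns 5; deviating to Low yields 9 — a strict improvement.
Only Player 2 has a strictly profitable deviation.

Player 2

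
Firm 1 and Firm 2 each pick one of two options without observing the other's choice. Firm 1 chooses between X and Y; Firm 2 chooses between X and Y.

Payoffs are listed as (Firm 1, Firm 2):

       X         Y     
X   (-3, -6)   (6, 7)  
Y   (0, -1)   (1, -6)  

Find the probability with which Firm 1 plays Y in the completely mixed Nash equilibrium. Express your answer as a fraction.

13/18

Let p be the probability that Firm 1 plays X. In a completely mixed equilibrium, Firm 2 must be indifferent between X and Y.
Firm 2's expected payoff from X is −6p − (1−p); from Y it is 7p − 6(1−p).
Setting these equal: −5p − 1 = 13p − 6, so p = 5/18.
Therefore Firm 1 plays Y with probability 1 − 5/18 = 13/18.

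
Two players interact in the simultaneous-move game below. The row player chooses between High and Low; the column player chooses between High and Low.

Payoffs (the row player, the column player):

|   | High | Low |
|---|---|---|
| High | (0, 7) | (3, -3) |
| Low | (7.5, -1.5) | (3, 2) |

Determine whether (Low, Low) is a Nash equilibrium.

At (Low, Low), the row player earns 3; switching to High would give 3, so the row player has no profitable deviation.
The column player earns 2; switching to High would give -1.5, so the column player has no profitable deviation.
Neither player can gain by a unilateral deviation, so this profile is a Nash equilibrium.

Yes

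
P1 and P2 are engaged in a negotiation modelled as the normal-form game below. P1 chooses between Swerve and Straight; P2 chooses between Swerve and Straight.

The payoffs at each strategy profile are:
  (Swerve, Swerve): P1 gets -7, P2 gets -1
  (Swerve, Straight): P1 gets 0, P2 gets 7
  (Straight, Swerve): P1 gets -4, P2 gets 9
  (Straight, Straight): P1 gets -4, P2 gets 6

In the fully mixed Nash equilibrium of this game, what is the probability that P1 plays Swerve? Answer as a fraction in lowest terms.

3/11

Let x be the probability that P1 plays Swerve. In a completely mixed equilibrium, P2 must be indifferent between Swerve and Straight.
P2's expected payoff from Swerve is −x + 9(1−x); from Straight it is 7x + 6(1−x).
Setting these equal: −10x + 9 = x + 6, so x = 3/11.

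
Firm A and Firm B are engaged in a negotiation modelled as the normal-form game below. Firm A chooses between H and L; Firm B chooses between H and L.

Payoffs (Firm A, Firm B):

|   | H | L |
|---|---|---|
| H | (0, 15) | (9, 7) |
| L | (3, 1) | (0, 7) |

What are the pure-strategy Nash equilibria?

(H, H): Firm A prefers L (3 > 0) — not an equilibrium.
(H, L): Firm B prefers H (15 > 7) — not an equilibrium.
(L, H): Firm B prefers L (7 > 1) — not an equilibrium.
(L, L): Firm A prefers H (9 > 0) — not an equilibrium.

none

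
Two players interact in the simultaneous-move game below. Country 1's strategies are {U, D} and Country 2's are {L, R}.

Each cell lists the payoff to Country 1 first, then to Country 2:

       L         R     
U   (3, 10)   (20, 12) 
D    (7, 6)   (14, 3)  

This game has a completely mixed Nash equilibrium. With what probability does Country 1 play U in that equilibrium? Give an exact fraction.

3/5

Let x be the probability that Country 1 plays U. In a completely mixed equilibrium, Country 2 must be indifferent between L and R.
Country 2's expected payoff from L is 10x + 6(1−x); from R it is 12x + 3(1−x).
Setting these equal: 4x + 6 = 9x + 3, so x = 3/5.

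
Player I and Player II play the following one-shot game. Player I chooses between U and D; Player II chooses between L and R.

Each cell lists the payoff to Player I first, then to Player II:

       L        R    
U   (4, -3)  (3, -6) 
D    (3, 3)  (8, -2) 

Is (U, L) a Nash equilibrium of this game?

Yes

At (U, L), Player I earns 4; switching to D would give 3, so Player I has no profitable deviation.
Player II earns -3; switching to R would give -6, so Player II has no profitable deviation.
Neither player can gain by a unilateral deviation, so this profile is a Nash equilibrium.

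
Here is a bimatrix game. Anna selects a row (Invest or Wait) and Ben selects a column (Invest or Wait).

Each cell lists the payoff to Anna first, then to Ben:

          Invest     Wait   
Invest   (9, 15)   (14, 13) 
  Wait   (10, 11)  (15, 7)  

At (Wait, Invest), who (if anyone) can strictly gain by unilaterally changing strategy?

Anna at (Wait, Invest) earns 10; deviating to Invest yields 9 — not better.
Ben earns 11; deviating to Wait yields 7 — not better.
Neither player can strictly improve; the profile is a Nash equilibrium.

Neither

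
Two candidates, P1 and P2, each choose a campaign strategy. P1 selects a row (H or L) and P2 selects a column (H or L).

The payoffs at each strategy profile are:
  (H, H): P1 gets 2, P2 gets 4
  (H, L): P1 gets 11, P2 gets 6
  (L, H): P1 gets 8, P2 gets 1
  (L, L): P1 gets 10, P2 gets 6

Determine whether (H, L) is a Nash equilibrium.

Yes

At (H, L), P1 earns 11; switching to L would give 10, so P1 has no profitable deviation.
P2 earns 6; switching to H would give 4, so P2 has no profitable deviation.
Neither player can gain by a unilateral deviation, so this profile is a Nash equilibrium.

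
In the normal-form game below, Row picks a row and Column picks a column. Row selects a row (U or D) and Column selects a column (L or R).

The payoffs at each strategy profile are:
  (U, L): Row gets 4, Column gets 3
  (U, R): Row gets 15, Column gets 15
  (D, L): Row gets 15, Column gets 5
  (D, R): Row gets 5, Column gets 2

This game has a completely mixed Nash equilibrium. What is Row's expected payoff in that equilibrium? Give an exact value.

205/21

First find y, the probability Column plays L, from Row's indifference between U and D: 4y + 15(1−y) = 15y + 5(1−y), giving y = 10/21.
Since Row is indifferent in equilibrium, Row's expected payoff equals the payoff from either row against (10/21, 11/21). Using U: 4(10/21) + 15(11/21) = 205/21.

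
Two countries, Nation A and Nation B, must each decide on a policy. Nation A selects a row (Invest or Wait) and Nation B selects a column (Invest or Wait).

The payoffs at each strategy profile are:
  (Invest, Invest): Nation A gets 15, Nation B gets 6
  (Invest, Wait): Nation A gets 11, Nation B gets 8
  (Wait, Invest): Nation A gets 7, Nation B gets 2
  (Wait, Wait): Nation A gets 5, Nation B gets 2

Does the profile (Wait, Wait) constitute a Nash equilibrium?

No

At (Wait, Wait), Nation A earns 5; switching to Invest would give 11, so Nation A would deviate.
Nation B earns 2; switching to Invest would give 2, so Nation B has no profitable deviation.
Since at least one player can profitably deviate, this is not a Nash equilibrium.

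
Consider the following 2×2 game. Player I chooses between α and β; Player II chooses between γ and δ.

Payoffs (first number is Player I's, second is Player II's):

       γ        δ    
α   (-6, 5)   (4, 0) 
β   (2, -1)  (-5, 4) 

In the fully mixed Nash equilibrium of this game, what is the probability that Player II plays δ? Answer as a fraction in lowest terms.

8/17

Let y be the probability that Player II plays γ. In a completely mixed equilibrium, Player I must be indifferent between α and β.
Player I's expected payoff from α is −6y + 4(1−y); from β it is 2y − 5(1−y).
Setting these equal: −10y + 4 = 7y − 5, so y = 9/17.
Therefore Player II plays δ with probability 1 − 9/17 = 8/17.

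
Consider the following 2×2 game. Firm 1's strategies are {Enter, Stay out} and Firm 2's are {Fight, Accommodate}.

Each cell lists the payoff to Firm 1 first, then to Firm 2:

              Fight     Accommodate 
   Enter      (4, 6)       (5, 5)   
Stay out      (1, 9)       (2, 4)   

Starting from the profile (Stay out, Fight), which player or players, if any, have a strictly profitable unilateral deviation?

Firm 1 at (Stay out, Fight) earns 1; deviating to Enter yields 4 — a strict improvement.
Firm 2 earns 9; deviating to Accommodate yields 4 — not better.
Only Firm 1 has a strictly profitable deviation.

Firm 1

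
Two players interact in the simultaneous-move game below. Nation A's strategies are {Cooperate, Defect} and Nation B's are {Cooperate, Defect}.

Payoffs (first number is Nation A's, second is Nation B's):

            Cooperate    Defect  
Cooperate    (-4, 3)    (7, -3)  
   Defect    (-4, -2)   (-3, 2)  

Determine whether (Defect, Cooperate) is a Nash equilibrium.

No

At (Defect, Cooperate), Nation A earns -4; switching to Cooperate would give -4, so Nation A has no profitable deviation.
Nation B earns -2; switching to Defect would give 2, so Nation B would deviate.
Since at least one player can profitably deviate, this is not a Nash equilibrium.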